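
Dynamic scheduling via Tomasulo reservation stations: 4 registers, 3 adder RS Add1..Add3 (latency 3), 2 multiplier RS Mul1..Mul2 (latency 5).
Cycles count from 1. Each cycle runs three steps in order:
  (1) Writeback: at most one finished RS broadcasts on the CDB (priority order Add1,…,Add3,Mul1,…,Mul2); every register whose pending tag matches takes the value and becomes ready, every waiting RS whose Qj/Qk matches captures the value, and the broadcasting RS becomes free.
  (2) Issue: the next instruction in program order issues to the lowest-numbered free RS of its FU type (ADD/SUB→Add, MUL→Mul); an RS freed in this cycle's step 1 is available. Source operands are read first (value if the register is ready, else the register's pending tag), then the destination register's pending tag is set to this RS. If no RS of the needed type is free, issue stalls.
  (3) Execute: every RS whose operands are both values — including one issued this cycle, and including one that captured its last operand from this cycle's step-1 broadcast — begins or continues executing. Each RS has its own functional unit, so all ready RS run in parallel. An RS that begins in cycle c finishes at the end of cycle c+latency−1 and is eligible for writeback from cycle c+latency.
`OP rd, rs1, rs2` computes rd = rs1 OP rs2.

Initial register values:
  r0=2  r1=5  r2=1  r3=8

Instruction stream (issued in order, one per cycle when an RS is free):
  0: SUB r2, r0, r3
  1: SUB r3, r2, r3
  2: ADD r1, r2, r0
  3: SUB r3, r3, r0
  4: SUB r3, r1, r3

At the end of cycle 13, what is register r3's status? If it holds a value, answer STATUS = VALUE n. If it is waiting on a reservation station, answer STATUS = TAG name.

c1: issue SUB r2<-Add1 | r0:2,r1:5,r2:Add1,r3:8
c2: issue SUB r3<-Add2 | r0:2,r1:5,r2:Add1,r3:Add2
c3: issue ADD r1<-Add3 | r0:2,r1:Add3,r2:Add1,r3:Add2
c4: CDB Add1=-6; issue SUB r3<-Add1 | r0:2,r1:Add3,r2:-6,r3:Add1
c5: stall | r0:2,r1:Add3,r2:-6,r3:Add1
c6: stall | r0:2,r1:Add3,r2:-6,r3:Add1
c7: CDB Add2=-14; issue SUB r3<-Add2 | r0:2,r1:Add3,r2:-6,r3:Add2
c8: CDB Add3=-4 | r0:2,r1:-4,r2:-6,r3:Add2
c9: - | r0:2,r1:-4,r2:-6,r3:Add2
c10: CDB Add1=-16 | r0:2,r1:-4,r2:-6,r3:Add2
c11: - | r0:2,r1:-4,r2:-6,r3:Add2
c12: - | r0:2,r1:-4,r2:-6,r3:Add2
c13: CDB Add2=12 | r0:2,r1:-4,r2:-6,r3:12

STATUS = VALUE 12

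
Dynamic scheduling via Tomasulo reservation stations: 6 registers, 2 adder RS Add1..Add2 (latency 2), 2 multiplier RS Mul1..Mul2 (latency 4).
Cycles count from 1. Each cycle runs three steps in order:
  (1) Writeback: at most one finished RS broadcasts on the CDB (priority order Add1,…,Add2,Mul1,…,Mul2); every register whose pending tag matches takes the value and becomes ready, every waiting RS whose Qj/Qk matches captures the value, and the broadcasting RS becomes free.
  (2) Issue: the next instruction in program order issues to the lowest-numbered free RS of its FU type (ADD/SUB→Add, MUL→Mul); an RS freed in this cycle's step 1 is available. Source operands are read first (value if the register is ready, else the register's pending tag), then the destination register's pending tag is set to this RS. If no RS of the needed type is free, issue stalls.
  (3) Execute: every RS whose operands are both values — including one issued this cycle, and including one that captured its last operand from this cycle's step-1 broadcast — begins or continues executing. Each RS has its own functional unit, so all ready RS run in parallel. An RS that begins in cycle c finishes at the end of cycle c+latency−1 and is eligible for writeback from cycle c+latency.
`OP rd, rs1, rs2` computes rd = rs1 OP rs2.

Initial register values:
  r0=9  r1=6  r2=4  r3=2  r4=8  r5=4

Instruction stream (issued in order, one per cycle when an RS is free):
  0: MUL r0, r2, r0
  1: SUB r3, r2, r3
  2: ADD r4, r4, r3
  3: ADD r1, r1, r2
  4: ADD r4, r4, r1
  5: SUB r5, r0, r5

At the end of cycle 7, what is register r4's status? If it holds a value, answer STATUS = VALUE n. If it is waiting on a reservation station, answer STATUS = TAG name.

  c1: issue MUL r0<-Mul1  regs: r0:Mul1,r1:6,r2:4,r3:2,r4:8,r5:4
  c2: issue SUB r3<-Add1  regs: r0:Mul1,r1:6,r2:4,r3:Add1,r4:8,r5:4
  c3: issue ADD r4<-Add2  regs: r0:Mul1,r1:6,r2:4,r3:Add1,r4:Add2,r5:4
  c4: CDB Add1=2; issue ADD r1<-Add1  regs: r0:Mul1,r1:Add1,r2:4,r3:2,r4:Add2,r5:4
  c5: CDB Mul1=36; stall  regs: r0:36,r1:Add1,r2:4,r3:2,r4:Add2,r5:4
  c6: CDB Add1=10; issue ADD r4<-Add1  regs: r0:36,r1:10,r2:4,r3:2,r4:Add1,r5:4
  c7: CDB Add2=10; issue SUB r5<-Add2  regs: r0:36,r1:10,r2:4,r3:2,r4:Add1,r5:Add2

STATUS = TAG Add1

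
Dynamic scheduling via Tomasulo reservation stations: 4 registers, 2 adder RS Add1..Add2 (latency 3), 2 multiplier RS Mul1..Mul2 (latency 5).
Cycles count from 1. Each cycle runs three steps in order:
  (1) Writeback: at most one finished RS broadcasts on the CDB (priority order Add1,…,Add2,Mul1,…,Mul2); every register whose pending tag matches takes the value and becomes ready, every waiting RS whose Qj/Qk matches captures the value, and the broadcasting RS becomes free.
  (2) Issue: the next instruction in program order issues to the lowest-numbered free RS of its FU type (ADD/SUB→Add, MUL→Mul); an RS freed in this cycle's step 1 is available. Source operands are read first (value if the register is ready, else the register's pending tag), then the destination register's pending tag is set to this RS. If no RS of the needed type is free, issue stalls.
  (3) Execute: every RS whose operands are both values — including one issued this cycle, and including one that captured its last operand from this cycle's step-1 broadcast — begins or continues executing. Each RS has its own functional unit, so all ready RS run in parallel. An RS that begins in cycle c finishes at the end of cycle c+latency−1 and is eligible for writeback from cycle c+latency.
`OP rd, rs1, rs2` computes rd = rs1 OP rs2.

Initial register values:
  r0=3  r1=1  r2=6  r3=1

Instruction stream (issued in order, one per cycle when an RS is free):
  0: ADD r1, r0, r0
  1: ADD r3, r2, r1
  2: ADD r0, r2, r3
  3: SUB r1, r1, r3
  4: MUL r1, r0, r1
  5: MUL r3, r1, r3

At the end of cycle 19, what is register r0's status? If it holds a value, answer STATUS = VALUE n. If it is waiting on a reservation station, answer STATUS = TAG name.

  c1: issue ADD r1<-Add1  regs: r0:3,r1:Add1,r2:6,r3:1
  c2: issue ADD r3<-Add2  regs: r0:3,r1:Add1,r2:6,r3:Add2
  c3: stall  regs: r0:3,r1:Add1,r2:6,r3:Add2
  c4: CDB Add1=6; issue ADD r0<-Add1  regs: r0:Add1,r1:6,r2:6,r3:Add2
  c5: stall  regs: r0:Add1,r1:6,r2:6,r3:Add2
  c6: stall  regs: r0:Add1,r1:6,r2:6,r3:Add2
  c7: CDB Add2=12; issue SUB r1<-Add2  regs: r0:Add1,r1:Add2,r2:6,r3:12
  c8: issue MUL r1<-Mul1  regs: r0:Add1,r1:Mul1,r2:6,r3:12
  c9: issue MUL r3<-Mul2  regs: r0:Add1,r1:Mul1,r2:6,r3:Mul2
  c10: CDB Add1=18  regs: r0:18,r1:Mul1,r2:6,r3:Mul2
  c11: CDB Add2=-6  regs: r0:18,r1:Mul1,r2:6,r3:Mul2
  c12: -  regs: r0:18,r1:Mul1,r2:6,r3:Mul2
  c13: -  regs: r0:18,r1:Mul1,r2:6,r3:Mul2
  c14: -  regs: r0:18,r1:Mul1,r2:6,r3:Mul2
  c15: -  regs: r0:18,r1:Mul1,r2:6,r3:Mul2
  c16: CDB Mul1=-108  regs: r0:18,r1:-108,r2:6,r3:Mul2
  c17: -  regs: r0:18,r1:-108,r2:6,r3:Mul2
  c18: -  regs: r0:18,r1:-108,r2:6,r3:Mul2
  c19: -  regs: r0:18,r1:-108,r2:6,r3:Mul2

STATUS = VALUE 18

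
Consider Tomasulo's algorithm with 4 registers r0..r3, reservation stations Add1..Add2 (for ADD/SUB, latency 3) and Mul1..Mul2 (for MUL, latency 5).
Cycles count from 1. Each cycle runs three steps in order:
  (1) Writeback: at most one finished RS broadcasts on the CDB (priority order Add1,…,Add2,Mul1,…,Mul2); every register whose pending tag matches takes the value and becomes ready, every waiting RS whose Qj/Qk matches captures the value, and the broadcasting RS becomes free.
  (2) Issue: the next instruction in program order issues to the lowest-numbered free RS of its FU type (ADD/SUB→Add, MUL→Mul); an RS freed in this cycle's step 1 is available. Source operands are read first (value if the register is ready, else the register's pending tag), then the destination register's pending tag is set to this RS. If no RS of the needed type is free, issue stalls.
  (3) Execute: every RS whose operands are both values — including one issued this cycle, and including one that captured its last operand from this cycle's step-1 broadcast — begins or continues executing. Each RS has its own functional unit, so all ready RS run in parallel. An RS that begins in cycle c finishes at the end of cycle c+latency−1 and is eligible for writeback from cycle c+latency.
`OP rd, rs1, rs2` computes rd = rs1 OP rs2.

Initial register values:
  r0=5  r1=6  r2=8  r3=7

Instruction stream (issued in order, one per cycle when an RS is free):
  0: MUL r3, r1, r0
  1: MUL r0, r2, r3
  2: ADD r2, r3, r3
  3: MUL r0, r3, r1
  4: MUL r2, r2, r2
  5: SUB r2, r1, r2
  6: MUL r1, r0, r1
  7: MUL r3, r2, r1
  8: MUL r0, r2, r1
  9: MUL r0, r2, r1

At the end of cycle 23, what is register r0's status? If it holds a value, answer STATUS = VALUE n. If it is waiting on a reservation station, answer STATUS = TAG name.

STATUS = TAG Mul2

  c1: issue MUL r3<-Mul1  regs: r0:5,r1:6,r2:8,r3:Mul1
  c2: issue MUL r0<-Mul2  regs: r0:Mul2,r1:6,r2:8,r3:Mul1
  c3: issue ADD r2<-Add1  regs: r0:Mul2,r1:6,r2:Add1,r3:Mul1
  c4: stall  regs: r0:Mul2,r1:6,r2:Add1,r3:Mul1
  c5: stall  regs: r0:Mul2,r1:6,r2:Add1,r3:Mul1
  c6: CDB Mul1=30; issue MUL r0<-Mul1  regs: r0:Mul1,r1:6,r2:Add1,r3:30
  c7: stall  regs: r0:Mul1,r1:6,r2:Add1,r3:30
  c8: stall  regs: r0:Mul1,r1:6,r2:Add1,r3:30
  c9: CDB Add1=60; stall  regs: r0:Mul1,r1:6,r2:60,r3:30
  c10: stall  regs: r0:Mul1,r1:6,r2:60,r3:30
  c11: CDB Mul1=180; issue MUL r2<-Mul1  regs: r0:180,r1:6,r2:Mul1,r3:30
  c12: CDB Mul2=240; issue SUB r2<-Add1  regs: r0:180,r1:6,r2:Add1,r3:30
  c13: issue MUL r1<-Mul2  regs: r0:180,r1:Mul2,r2:Add1,r3:30
  c14: stall  regs: r0:180,r1:Mul2,r2:Add1,r3:30
  c15: stall  regs: r0:180,r1:Mul2,r2:Add1,r3:30
  c16: CDB Mul1=3600; issue MUL r3<-Mul1  regs: r0:180,r1:Mul2,r2:Add1,r3:Mul1
  c17: stall  regs: r0:180,r1:Mul2,r2:Add1,r3:Mul1
  c18: CDB Mul2=1080; issue MUL r0<-Mul2  regs: r0:Mul2,r1:1080,r2:Add1,r3:Mul1
  c19: CDB Add1=-3594; stall  regs: r0:Mul2,r1:1080,r2:-3594,r3:Mul1
  c20: stall  regs: r0:Mul2,r1:1080,r2:-3594,r3:Mul1
  c21: stall  regs: r0:Mul2,r1:1080,r2:-3594,r3:Mul1
  c22: stall  regs: r0:Mul2,r1:1080,r2:-3594,r3:Mul1
  c23: stall  regs: r0:Mul2,r1:1080,r2:-3594,r3:Mul1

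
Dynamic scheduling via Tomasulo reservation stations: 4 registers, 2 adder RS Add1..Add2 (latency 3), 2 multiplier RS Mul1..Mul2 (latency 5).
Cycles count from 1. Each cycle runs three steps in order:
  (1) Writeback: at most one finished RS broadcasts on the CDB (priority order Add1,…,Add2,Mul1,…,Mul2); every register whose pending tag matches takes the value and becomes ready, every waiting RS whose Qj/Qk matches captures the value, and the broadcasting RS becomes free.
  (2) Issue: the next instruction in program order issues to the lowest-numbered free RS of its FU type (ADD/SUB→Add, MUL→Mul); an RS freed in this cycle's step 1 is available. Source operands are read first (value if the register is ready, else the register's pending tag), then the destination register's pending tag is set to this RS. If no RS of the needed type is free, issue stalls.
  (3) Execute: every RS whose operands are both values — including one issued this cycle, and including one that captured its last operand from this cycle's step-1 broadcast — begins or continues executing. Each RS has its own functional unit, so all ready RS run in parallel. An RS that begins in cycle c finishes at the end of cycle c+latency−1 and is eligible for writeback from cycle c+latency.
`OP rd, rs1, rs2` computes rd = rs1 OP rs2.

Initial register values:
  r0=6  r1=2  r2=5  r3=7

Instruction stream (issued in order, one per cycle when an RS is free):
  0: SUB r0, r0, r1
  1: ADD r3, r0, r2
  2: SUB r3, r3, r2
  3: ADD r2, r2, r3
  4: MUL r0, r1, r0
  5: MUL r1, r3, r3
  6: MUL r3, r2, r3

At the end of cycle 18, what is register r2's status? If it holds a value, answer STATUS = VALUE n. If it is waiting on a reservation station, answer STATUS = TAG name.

c1: issue SUB r0<-Add1 | r0:Add1,r1:2,r2:5,r3:7
c2: issue ADD r3<-Add2 | r0:Add1,r1:2,r2:5,r3:Add2
c3: stall | r0:Add1,r1:2,r2:5,r3:Add2
c4: CDB Add1=4; issue SUB r3<-Add1 | r0:4,r1:2,r2:5,r3:Add1
c5: stall | r0:4,r1:2,r2:5,r3:Add1
c6: stall | r0:4,r1:2,r2:5,r3:Add1
c7: CDB Add2=9; issue ADD r2<-Add2 | r0:4,r1:2,r2:Add2,r3:Add1
c8: issue MUL r0<-Mul1 | r0:Mul1,r1:2,r2:Add2,r3:Add1
c9: issue MUL r1<-Mul2 | r0:Mul1,r1:Mul2,r2:Add2,r3:Add1
c10: CDB Add1=4; stall | r0:Mul1,r1:Mul2,r2:Add2,r3:4
c11: stall | r0:Mul1,r1:Mul2,r2:Add2,r3:4
c12: stall | r0:Mul1,r1:Mul2,r2:Add2,r3:4
c13: CDB Add2=9; stall | r0:Mul1,r1:Mul2,r2:9,r3:4
c14: CDB Mul1=8; issue MUL r3<-Mul1 | r0:8,r1:Mul2,r2:9,r3:Mul1
c15: CDB Mul2=16 | r0:8,r1:16,r2:9,r3:Mul1
c16: - | r0:8,r1:16,r2:9,r3:Mul1
c17: - | r0:8,r1:16,r2:9,r3:Mul1
c18: - | r0:8,r1:16,r2:9,r3:Mul1

STATUS = VALUE 9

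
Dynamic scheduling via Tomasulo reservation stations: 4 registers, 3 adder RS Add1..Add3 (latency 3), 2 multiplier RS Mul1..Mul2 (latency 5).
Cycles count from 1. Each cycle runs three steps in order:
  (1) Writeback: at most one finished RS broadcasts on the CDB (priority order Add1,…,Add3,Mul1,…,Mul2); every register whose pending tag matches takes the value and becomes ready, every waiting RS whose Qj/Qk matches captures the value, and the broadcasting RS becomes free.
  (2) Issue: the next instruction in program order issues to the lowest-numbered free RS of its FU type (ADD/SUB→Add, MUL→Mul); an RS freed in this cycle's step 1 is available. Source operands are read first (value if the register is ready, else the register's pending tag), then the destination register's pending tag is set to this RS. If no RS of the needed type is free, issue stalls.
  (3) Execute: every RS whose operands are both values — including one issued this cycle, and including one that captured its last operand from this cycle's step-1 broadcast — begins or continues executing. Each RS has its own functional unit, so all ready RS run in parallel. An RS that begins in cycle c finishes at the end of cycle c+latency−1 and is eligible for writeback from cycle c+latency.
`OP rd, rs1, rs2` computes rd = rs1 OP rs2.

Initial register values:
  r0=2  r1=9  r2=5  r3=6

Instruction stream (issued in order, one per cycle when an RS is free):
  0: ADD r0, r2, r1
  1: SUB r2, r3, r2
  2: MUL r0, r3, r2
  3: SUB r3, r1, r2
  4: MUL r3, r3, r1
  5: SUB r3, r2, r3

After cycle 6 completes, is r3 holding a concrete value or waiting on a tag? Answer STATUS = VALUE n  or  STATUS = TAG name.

c1: issue ADD r0<-Add1 | r0:Add1,r1:9,r2:5,r3:6
c2: issue SUB r2<-Add2 | r0:Add1,r1:9,r2:Add2,r3:6
c3: issue MUL r0<-Mul1 | r0:Mul1,r1:9,r2:Add2,r3:6
c4: CDB Add1=14; issue SUB r3<-Add1 | r0:Mul1,r1:9,r2:Add2,r3:Add1
c5: CDB Add2=1; issue MUL r3<-Mul2 | r0:Mul1,r1:9,r2:1,r3:Mul2
c6: issue SUB r3<-Add2 | r0:Mul1,r1:9,r2:1,r3:Add2

STATUS = TAG Add2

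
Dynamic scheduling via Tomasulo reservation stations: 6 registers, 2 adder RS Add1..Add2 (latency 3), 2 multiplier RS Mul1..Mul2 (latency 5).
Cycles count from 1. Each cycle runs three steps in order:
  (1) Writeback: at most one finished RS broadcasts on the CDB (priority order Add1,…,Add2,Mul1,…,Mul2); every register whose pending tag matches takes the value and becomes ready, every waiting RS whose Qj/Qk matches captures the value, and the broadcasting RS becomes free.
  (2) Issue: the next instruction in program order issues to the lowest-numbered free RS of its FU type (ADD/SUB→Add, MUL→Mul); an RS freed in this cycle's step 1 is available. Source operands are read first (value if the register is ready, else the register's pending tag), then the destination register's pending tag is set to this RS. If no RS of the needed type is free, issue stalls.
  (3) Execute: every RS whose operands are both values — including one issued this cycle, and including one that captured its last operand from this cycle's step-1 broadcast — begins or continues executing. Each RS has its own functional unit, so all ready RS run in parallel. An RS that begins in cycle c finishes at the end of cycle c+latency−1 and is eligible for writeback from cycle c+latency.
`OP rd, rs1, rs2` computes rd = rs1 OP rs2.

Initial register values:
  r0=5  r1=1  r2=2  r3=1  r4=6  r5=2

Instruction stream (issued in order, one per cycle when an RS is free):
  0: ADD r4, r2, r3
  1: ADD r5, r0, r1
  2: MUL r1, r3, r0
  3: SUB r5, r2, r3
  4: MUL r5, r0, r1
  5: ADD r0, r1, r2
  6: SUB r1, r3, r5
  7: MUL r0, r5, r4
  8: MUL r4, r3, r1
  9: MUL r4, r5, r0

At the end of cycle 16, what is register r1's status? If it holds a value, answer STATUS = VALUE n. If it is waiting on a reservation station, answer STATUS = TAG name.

cycle 1: issue ADD r4<-Add1 // r0:5,r1:1,r2:2,r3:1,r4:Add1,r5:2
cycle 2: issue ADD r5<-Add2 // r0:5,r1:1,r2:2,r3:1,r4:Add1,r5:Add2
cycle 3: issue MUL r1<-Mul1 // r0:5,r1:Mul1,r2:2,r3:1,r4:Add1,r5:Add2
cycle 4: CDB Add1=3; issue SUB r5<-Add1 // r0:5,r1:Mul1,r2:2,r3:1,r4:3,r5:Add1
cycle 5: CDB Add2=6; issue MUL r5<-Mul2 // r0:5,r1:Mul1,r2:2,r3:1,r4:3,r5:Mul2
cycle 6: issue ADD r0<-Add2 // r0:Add2,r1:Mul1,r2:2,r3:1,r4:3,r5:Mul2
cycle 7: CDB Add1=1; issue SUB r1<-Add1 // r0:Add2,r1:Add1,r2:2,r3:1,r4:3,r5:Mul2
cycle 8: CDB Mul1=5; issue MUL r0<-Mul1 // r0:Mul1,r1:Add1,r2:2,r3:1,r4:3,r5:Mul2
cycle 9: stall // r0:Mul1,r1:Add1,r2:2,r3:1,r4:3,r5:Mul2
cycle 10: stall // r0:Mul1,r1:Add1,r2:2,r3:1,r4:3,r5:Mul2
cycle 11: CDB Add2=7; stall // r0:Mul1,r1:Add1,r2:2,r3:1,r4:3,r5:Mul2
cycle 12: stall // r0:Mul1,r1:Add1,r2:2,r3:1,r4:3,r5:Mul2
cycle 13: CDB Mul2=25; issue MUL r4<-Mul2 // r0:Mul1,r1:Add1,r2:2,r3:1,r4:Mul2,r5:25
cycle 14: stall // r0:Mul1,r1:Add1,r2:2,r3:1,r4:Mul2,r5:25
cycle 15: stall // r0:Mul1,r1:Add1,r2:2,r3:1,r4:Mul2,r5:25
cycle 16: CDB Add1=-24; stall // r0:Mul1,r1:-24,r2:2,r3:1,r4:Mul2,r5:25

STATUS = VALUE -24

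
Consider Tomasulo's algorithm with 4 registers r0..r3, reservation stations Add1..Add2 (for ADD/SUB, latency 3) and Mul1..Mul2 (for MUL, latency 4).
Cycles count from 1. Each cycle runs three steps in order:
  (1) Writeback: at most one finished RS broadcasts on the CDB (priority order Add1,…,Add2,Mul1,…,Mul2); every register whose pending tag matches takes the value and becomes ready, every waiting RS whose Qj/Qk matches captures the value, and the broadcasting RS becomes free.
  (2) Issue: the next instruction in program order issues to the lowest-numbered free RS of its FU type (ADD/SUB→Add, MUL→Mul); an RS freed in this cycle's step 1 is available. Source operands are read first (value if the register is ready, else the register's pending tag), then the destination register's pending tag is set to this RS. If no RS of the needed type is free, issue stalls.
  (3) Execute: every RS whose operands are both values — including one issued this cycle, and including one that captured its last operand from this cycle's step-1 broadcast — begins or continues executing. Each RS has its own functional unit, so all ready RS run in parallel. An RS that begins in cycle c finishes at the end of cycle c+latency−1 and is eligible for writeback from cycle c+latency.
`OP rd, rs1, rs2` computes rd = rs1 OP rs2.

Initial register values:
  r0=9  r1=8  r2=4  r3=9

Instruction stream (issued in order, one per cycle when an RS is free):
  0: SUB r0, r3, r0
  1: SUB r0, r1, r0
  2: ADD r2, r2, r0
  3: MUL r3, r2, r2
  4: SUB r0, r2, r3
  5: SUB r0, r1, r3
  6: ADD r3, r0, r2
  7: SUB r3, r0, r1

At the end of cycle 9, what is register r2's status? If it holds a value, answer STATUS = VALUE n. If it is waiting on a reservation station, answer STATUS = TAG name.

  c1: issue SUB r0<-Add1  regs: r0:Add1,r1:8,r2:4,r3:9
  c2: issue SUB r0<-Add2  regs: r0:Add2,r1:8,r2:4,r3:9
  c3: stall  regs: r0:Add2,r1:8,r2:4,r3:9
  c4: CDB Add1=0; issue ADD r2<-Add1  regs: r0:Add2,r1:8,r2:Add1,r3:9
  c5: issue MUL r3<-Mul1  regs: r0:Add2,r1:8,r2:Add1,r3:Mul1
  c6: stall  regs: r0:Add2,r1:8,r2:Add1,r3:Mul1
  c7: CDB Add2=8; issue SUB r0<-Add2  regs: r0:Add2,r1:8,r2:Add1,r3:Mul1
  c8: stall  regs: r0:Add2,r1:8,r2:Add1,r3:Mul1
  c9: stall  regs: r0:Add2,r1:8,r2:Add1,r3:Mul1

STATUS = TAG Add1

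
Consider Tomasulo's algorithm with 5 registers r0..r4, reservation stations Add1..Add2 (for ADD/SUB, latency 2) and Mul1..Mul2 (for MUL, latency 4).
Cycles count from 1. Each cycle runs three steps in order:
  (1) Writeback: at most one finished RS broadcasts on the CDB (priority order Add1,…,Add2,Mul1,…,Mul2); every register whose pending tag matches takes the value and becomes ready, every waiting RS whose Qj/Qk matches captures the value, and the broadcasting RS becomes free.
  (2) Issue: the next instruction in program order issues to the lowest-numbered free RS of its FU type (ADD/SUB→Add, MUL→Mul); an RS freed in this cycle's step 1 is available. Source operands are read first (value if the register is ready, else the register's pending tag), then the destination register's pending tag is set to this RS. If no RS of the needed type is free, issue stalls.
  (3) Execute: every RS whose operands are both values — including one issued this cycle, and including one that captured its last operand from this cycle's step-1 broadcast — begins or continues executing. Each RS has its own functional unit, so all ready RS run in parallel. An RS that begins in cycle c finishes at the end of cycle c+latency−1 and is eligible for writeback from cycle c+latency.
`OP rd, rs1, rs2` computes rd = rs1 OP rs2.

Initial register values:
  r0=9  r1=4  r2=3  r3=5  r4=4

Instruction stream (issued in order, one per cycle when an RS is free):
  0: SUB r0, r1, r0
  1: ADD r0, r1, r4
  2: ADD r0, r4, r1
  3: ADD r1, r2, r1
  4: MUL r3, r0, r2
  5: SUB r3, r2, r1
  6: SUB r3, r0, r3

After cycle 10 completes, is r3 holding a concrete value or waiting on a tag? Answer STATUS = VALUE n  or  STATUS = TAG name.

cycle 1: issue SUB r0<-Add1 // r0:Add1,r1:4,r2:3,r3:5,r4:4
cycle 2: issue ADD r0<-Add2 // r0:Add2,r1:4,r2:3,r3:5,r4:4
cycle 3: CDB Add1=-5; issue ADD r0<-Add1 // r0:Add1,r1:4,r2:3,r3:5,r4:4
cycle 4: CDB Add2=8; issue ADD r1<-Add2 // r0:Add1,r1:Add2,r2:3,r3:5,r4:4
cycle 5: CDB Add1=8; issue MUL r3<-Mul1 // r0:8,r1:Add2,r2:3,r3:Mul1,r4:4
cycle 6: CDB Add2=7; issue SUB r3<-Add1 // r0:8,r1:7,r2:3,r3:Add1,r4:4
cycle 7: issue SUB r3<-Add2 // r0:8,r1:7,r2:3,r3:Add2,r4:4
cycle 8: CDB Add1=-4 // r0:8,r1:7,r2:3,r3:Add2,r4:4
cycle 9: CDB Mul1=24 // r0:8,r1:7,r2:3,r3:Add2,r4:4
cycle 10: CDB Add2=12 // r0:8,r1:7,r2:3,r3:12,r4:4

STATUS = VALUE 12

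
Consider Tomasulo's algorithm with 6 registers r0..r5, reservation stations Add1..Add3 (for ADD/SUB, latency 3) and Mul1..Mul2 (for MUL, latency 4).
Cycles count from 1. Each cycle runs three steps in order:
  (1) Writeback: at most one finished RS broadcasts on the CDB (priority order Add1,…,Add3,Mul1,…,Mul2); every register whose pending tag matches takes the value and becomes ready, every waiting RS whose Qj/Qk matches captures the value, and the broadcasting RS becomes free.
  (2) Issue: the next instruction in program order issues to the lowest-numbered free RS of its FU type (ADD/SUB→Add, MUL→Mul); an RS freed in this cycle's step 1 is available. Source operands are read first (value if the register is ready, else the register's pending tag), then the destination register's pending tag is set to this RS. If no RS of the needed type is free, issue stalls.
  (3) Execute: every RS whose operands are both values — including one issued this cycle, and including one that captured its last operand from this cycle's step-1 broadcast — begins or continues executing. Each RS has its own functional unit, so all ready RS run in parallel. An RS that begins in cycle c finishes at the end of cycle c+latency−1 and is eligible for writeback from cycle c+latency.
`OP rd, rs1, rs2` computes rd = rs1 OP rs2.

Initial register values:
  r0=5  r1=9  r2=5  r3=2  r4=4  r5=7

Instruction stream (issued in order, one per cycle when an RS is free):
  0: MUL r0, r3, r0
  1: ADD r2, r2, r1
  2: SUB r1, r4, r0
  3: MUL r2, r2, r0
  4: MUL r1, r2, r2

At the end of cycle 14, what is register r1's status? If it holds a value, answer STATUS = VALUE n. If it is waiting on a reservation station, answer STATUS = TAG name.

STATUS = VALUE 19600

cycle 1: issue MUL r0<-Mul1 // r0:Mul1,r1:9,r2:5,r3:2,r4:4,r5:7
cycle 2: issue ADD r2<-Add1 // r0:Mul1,r1:9,r2:Add1,r3:2,r4:4,r5:7
cycle 3: issue SUB r1<-Add2 // r0:Mul1,r1:Add2,r2:Add1,r3:2,r4:4,r5:7
cycle 4: issue MUL r2<-Mul2 // r0:Mul1,r1:Add2,r2:Mul2,r3:2,r4:4,r5:7
cycle 5: CDB Add1=14; stall // r0:Mul1,r1:Add2,r2:Mul2,r3:2,r4:4,r5:7
cycle 6: CDB Mul1=10; issue MUL r1<-Mul1 // r0:10,r1:Mul1,r2:Mul2,r3:2,r4:4,r5:7
cycle 7: - // r0:10,r1:Mul1,r2:Mul2,r3:2,r4:4,r5:7
cycle 8: - // r0:10,r1:Mul1,r2:Mul2,r3:2,r4:4,r5:7
cycle 9: CDB Add2=-6 // r0:10,r1:Mul1,r2:Mul2,r3:2,r4:4,r5:7
cycle 10: CDB Mul2=140 // r0:10,r1:Mul1,r2:140,r3:2,r4:4,r5:7
cycle 11: - // r0:10,r1:Mul1,r2:140,r3:2,r4:4,r5:7
cycle 12: - // r0:10,r1:Mul1,r2:140,r3:2,r4:4,r5:7
cycle 13: - // r0:10,r1:Mul1,r2:140,r3:2,r4:4,r5:7
cycle 14: CDB Mul1=19600 // r0:10,r1:19600,r2:140,r3:2,r4:4,r5:7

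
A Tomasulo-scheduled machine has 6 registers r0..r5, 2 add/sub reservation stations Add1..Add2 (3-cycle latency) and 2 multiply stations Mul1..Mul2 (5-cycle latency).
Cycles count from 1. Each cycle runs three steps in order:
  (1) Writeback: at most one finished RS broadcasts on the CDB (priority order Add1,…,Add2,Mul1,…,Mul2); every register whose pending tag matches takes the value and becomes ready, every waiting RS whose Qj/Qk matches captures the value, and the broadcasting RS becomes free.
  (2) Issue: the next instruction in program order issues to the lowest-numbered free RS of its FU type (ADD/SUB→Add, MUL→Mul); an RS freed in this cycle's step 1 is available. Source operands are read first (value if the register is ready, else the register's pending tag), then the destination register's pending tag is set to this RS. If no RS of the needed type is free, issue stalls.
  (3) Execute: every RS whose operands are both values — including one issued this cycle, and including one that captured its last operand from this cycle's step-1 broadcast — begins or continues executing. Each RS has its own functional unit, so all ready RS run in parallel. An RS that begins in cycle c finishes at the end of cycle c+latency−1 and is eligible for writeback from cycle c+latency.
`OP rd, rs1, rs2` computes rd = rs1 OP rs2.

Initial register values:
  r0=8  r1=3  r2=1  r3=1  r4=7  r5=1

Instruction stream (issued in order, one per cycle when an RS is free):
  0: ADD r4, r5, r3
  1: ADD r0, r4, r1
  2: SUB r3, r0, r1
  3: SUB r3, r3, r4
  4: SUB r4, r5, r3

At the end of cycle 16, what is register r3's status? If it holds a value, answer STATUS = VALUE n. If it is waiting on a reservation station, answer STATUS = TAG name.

cycle 1: issue ADD r4<-Add1 // r0:8,r1:3,r2:1,r3:1,r4:Add1,r5:1
cycle 2: issue ADD r0<-Add2 // r0:Add2,r1:3,r2:1,r3:1,r4:Add1,r5:1
cycle 3: stall // r0:Add2,r1:3,r2:1,r3:1,r4:Add1,r5:1
cycle 4: CDB Add1=2; issue SUB r3<-Add1 // r0:Add2,r1:3,r2:1,r3:Add1,r4:2,r5:1
cycle 5: stall // r0:Add2,r1:3,r2:1,r3:Add1,r4:2,r5:1
cycle 6: stall // r0:Add2,r1:3,r2:1,r3:Add1,r4:2,r5:1
cycle 7: CDB Add2=5; issue SUB r3<-Add2 // r0:5,r1:3,r2:1,r3:Add2,r4:2,r5:1
cycle 8: stall // r0:5,r1:3,r2:1,r3:Add2,r4:2,r5:1
cycle 9: stall // r0:5,r1:3,r2:1,r3:Add2,r4:2,r5:1
cycle 10: CDB Add1=2; issue SUB r4<-Add1 // r0:5,r1:3,r2:1,r3:Add2,r4:Add1,r5:1
cycle 11: - // r0:5,r1:3,r2:1,r3:Add2,r4:Add1,r5:1
cycle 12: - // r0:5,r1:3,r2:1,r3:Add2,r4:Add1,r5:1
cycle 13: CDB Add2=0 // r0:5,r1:3,r2:1,r3:0,r4:Add1,r5:1
cycle 14: - // r0:5,r1:3,r2:1,r3:0,r4:Add1,r5:1
cycle 15: - // r0:5,r1:3,r2:1,r3:0,r4:Add1,r5:1
cycle 16: CDB Add1=1 // r0:5,r1:3,r2:1,r3:0,r4:1,r5:1

STATUS = VALUE 0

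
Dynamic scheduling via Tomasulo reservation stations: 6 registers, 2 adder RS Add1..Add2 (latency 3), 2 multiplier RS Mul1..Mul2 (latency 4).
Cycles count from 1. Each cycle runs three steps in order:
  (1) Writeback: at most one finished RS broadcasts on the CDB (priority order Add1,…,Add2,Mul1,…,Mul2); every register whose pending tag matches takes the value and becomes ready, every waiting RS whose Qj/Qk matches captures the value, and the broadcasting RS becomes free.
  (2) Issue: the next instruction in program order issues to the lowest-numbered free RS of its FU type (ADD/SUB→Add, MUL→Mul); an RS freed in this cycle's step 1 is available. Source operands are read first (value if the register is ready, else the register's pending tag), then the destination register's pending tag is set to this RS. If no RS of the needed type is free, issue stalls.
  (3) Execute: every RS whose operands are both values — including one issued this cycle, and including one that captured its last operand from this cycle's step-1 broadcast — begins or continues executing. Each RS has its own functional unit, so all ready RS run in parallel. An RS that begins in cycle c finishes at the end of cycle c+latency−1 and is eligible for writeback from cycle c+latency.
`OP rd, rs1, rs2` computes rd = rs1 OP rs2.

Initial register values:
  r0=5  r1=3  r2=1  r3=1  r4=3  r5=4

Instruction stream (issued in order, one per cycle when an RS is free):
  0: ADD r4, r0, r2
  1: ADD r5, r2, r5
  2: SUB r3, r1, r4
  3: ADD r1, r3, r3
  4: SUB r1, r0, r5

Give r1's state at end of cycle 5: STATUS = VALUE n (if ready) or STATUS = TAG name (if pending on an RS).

STATUS = TAG Add2

cycle 1: issue ADD r4<-Add1 // r0:5,r1:3,r2:1,r3:1,r4:Add1,r5:4
cycle 2: issue ADD r5<-Add2 // r0:5,r1:3,r2:1,r3:1,r4:Add1,r5:Add2
cycle 3: stall // r0:5,r1:3,r2:1,r3:1,r4:Add1,r5:Add2
cycle 4: CDB Add1=6; issue SUB r3<-Add1 // r0:5,r1:3,r2:1,r3:Add1,r4:6,r5:Add2
cycle 5: CDB Add2=5; issue ADD r1<-Add2 // r0:5,r1:Add2,r2:1,r3:Add1,r4:6,r5:5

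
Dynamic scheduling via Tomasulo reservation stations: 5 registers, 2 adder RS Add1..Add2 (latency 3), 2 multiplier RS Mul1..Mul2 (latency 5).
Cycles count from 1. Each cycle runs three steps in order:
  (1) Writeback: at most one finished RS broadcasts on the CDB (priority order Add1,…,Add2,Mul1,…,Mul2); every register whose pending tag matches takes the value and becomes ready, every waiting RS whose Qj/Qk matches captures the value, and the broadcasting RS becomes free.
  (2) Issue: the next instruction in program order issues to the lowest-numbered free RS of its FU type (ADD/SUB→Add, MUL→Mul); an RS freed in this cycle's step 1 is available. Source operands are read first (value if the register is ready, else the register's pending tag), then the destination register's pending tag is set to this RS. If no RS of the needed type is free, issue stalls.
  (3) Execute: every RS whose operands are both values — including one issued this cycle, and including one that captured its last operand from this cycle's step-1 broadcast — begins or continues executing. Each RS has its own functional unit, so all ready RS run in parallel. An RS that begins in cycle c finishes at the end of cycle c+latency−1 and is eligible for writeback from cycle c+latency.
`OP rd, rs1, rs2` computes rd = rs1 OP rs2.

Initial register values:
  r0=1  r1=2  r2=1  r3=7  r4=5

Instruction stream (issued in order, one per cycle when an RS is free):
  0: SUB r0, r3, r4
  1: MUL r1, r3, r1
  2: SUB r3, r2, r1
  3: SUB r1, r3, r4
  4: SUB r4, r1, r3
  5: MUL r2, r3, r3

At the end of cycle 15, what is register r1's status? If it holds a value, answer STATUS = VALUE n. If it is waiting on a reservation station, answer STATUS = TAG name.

STATUS = VALUE -18

c1: issue SUB r0<-Add1 | r0:Add1,r1:2,r2:1,r3:7,r4:5
c2: issue MUL r1<-Mul1 | r0:Add1,r1:Mul1,r2:1,r3:7,r4:5
c3: issue SUB r3<-Add2 | r0:Add1,r1:Mul1,r2:1,r3:Add2,r4:5
c4: CDB Add1=2; issue SUB r1<-Add1 | r0:2,r1:Add1,r2:1,r3:Add2,r4:5
c5: stall | r0:2,r1:Add1,r2:1,r3:Add2,r4:5
c6: stall | r0:2,r1:Add1,r2:1,r3:Add2,r4:5
c7: CDB Mul1=14; stall | r0:2,r1:Add1,r2:1,r3:Add2,r4:5
c8: stall | r0:2,r1:Add1,r2:1,r3:Add2,r4:5
c9: stall | r0:2,r1:Add1,r2:1,r3:Add2,r4:5
c10: CDB Add2=-13; issue SUB r4<-Add2 | r0:2,r1:Add1,r2:1,r3:-13,r4:Add2
c11: issue MUL r2<-Mul1 | r0:2,r1:Add1,r2:Mul1,r3:-13,r4:Add2
c12: - | r0:2,r1:Add1,r2:Mul1,r3:-13,r4:Add2
c13: CDB Add1=-18 | r0:2,r1:-18,r2:Mul1,r3:-13,r4:Add2
c14: - | r0:2,r1:-18,r2:Mul1,r3:-13,r4:Add2
c15: - | r0:2,r1:-18,r2:Mul1,r3:-13,r4:Add2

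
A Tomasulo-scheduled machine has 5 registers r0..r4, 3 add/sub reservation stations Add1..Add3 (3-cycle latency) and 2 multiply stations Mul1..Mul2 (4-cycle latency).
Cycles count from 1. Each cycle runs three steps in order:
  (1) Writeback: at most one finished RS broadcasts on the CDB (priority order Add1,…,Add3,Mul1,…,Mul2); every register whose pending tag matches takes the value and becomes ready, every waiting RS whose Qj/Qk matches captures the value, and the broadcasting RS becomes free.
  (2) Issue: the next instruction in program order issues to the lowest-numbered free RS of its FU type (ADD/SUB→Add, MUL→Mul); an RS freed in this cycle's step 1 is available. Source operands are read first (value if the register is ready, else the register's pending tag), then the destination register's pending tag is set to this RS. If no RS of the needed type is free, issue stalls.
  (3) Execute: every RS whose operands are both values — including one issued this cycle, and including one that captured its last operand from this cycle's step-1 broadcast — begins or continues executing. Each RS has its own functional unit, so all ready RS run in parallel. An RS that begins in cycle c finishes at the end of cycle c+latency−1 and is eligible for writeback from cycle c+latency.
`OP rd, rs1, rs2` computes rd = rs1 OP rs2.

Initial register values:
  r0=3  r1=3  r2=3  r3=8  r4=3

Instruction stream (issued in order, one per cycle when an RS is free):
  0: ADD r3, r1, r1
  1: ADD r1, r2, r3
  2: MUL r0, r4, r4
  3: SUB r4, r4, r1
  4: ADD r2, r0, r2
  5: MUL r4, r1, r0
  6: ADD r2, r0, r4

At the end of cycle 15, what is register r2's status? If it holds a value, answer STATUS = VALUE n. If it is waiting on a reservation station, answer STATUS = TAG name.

STATUS = VALUE 90

c1: issue ADD r3<-Add1 | r0:3,r1:3,r2:3,r3:Add1,r4:3
c2: issue ADD r1<-Add2 | r0:3,r1:Add2,r2:3,r3:Add1,r4:3
c3: issue MUL r0<-Mul1 | r0:Mul1,r1:Add2,r2:3,r3:Add1,r4:3
c4: CDB Add1=6; issue SUB r4<-Add1 | r0:Mul1,r1:Add2,r2:3,r3:6,r4:Add1
c5: issue ADD r2<-Add3 | r0:Mul1,r1:Add2,r2:Add3,r3:6,r4:Add1
c6: issue MUL r4<-Mul2 | r0:Mul1,r1:Add2,r2:Add3,r3:6,r4:Mul2
c7: CDB Add2=9; issue ADD r2<-Add2 | r0:Mul1,r1:9,r2:Add2,r3:6,r4:Mul2
c8: CDB Mul1=9 | r0:9,r1:9,r2:Add2,r3:6,r4:Mul2
c9: - | r0:9,r1:9,r2:Add2,r3:6,r4:Mul2
c10: CDB Add1=-6 | r0:9,r1:9,r2:Add2,r3:6,r4:Mul2
c11: CDB Add3=12 | r0:9,r1:9,r2:Add2,r3:6,r4:Mul2
c12: CDB Mul2=81 | r0:9,r1:9,r2:Add2,r3:6,r4:81
c13: - | r0:9,r1:9,r2:Add2,r3:6,r4:81
c14: - | r0:9,r1:9,r2:Add2,r3:6,r4:81
c15: CDB Add2=90 | r0:9,r1:9,r2:90,r3:6,r4:81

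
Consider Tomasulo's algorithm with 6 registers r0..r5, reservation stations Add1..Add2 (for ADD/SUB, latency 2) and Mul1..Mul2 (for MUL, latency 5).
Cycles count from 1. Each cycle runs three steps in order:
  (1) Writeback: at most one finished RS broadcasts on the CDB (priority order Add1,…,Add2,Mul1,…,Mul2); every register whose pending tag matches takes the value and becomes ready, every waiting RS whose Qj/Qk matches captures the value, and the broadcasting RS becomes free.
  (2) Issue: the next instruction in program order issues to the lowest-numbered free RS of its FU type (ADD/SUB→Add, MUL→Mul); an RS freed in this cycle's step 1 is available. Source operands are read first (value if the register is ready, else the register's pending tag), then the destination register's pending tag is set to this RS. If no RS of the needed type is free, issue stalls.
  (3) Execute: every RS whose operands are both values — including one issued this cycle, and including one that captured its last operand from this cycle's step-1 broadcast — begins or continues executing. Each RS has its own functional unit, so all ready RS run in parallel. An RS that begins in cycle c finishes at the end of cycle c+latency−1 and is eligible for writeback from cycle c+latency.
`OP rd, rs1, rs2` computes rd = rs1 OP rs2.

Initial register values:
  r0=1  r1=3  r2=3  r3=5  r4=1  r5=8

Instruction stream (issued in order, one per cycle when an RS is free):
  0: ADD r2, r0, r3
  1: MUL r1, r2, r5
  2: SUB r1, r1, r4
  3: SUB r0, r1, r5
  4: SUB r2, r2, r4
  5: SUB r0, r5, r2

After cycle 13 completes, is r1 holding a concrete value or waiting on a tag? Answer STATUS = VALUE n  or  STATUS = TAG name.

STATUS = VALUE 47

c1: issue ADD r2<-Add1 | r0:1,r1:3,r2:Add1,r3:5,r4:1,r5:8
c2: issue MUL r1<-Mul1 | r0:1,r1:Mul1,r2:Add1,r3:5,r4:1,r5:8
c3: CDB Add1=6; issue SUB r1<-Add1 | r0:1,r1:Add1,r2:6,r3:5,r4:1,r5:8
c4: issue SUB r0<-Add2 | r0:Add2,r1:Add1,r2:6,r3:5,r4:1,r5:8
c5: stall | r0:Add2,r1:Add1,r2:6,r3:5,r4:1,r5:8
c6: stall | r0:Add2,r1:Add1,r2:6,r3:5,r4:1,r5:8
c7: stall | r0:Add2,r1:Add1,r2:6,r3:5,r4:1,r5:8
c8: CDB Mul1=48; stall | r0:Add2,r1:Add1,r2:6,r3:5,r4:1,r5:8
c9: stall | r0:Add2,r1:Add1,r2:6,r3:5,r4:1,r5:8
c10: CDB Add1=47; issue SUB r2<-Add1 | r0:Add2,r1:47,r2:Add1,r3:5,r4:1,r5:8
c11: stall | r0:Add2,r1:47,r2:Add1,r3:5,r4:1,r5:8
c12: CDB Add1=5; issue SUB r0<-Add1 | r0:Add1,r1:47,r2:5,r3:5,r4:1,r5:8
c13: CDB Add2=39 | r0:Add1,r1:47,r2:5,r3:5,r4:1,r5:8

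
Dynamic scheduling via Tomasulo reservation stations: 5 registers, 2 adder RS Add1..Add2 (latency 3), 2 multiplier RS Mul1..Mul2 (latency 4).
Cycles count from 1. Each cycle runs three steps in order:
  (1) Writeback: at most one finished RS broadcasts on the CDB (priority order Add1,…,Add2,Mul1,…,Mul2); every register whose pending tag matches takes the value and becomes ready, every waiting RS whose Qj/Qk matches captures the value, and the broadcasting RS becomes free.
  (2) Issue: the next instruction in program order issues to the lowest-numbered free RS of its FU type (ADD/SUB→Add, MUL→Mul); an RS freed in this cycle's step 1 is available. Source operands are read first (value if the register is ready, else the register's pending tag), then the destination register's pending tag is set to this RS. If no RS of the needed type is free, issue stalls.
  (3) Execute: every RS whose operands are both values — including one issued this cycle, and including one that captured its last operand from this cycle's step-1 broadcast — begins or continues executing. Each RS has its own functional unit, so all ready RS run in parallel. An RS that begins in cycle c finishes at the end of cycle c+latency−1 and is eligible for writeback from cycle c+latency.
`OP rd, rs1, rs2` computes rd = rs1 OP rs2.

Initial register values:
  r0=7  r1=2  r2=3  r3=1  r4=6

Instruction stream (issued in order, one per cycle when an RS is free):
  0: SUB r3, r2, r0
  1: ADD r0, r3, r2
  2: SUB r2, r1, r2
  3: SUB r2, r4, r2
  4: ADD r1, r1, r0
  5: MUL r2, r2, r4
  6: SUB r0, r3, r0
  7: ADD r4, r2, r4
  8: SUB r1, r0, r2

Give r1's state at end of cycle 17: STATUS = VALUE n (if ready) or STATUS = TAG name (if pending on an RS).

  c1: issue SUB r3<-Add1  regs: r0:7,r1:2,r2:3,r3:Add1,r4:6
  c2: issue ADD r0<-Add2  regs: r0:Add2,r1:2,r2:3,r3:Add1,r4:6
  c3: stall  regs: r0:Add2,r1:2,r2:3,r3:Add1,r4:6
  c4: CDB Add1=-4; issue SUB r2<-Add1  regs: r0:Add2,r1:2,r2:Add1,r3:-4,r4:6
  c5: stall  regs: r0:Add2,r1:2,r2:Add1,r3:-4,r4:6
  c6: stall  regs: r0:Add2,r1:2,r2:Add1,r3:-4,r4:6
  c7: CDB Add1=-1; issue SUB r2<-Add1  regs: r0:Add2,r1:2,r2:Add1,r3:-4,r4:6
  c8: CDB Add2=-1; issue ADD r1<-Add2  regs: r0:-1,r1:Add2,r2:Add1,r3:-4,r4:6
  c9: issue MUL r2<-Mul1  regs: r0:-1,r1:Add2,r2:Mul1,r3:-4,r4:6
  c10: CDB Add1=7; issue SUB r0<-Add1  regs: r0:Add1,r1:Add2,r2:Mul1,r3:-4,r4:6
  c11: CDB Add2=1; issue ADD r4<-Add2  regs: r0:Add1,r1:1,r2:Mul1,r3:-4,r4:Add2
  c12: stall  regs: r0:Add1,r1:1,r2:Mul1,r3:-4,r4:Add2
  c13: CDB Add1=-3; issue SUB r1<-Add1  regs: r0:-3,r1:Add1,r2:Mul1,r3:-4,r4:Add2
  c14: CDB Mul1=42  regs: r0:-3,r1:Add1,r2:42,r3:-4,r4:Add2
  c15: -  regs: r0:-3,r1:Add1,r2:42,r3:-4,r4:Add2
  c16: -  regs: r0:-3,r1:Add1,r2:42,r3:-4,r4:Add2
  c17: CDB Add1=-45  regs: r0:-3,r1:-45,r2:42,r3:-4,r4:Add2

STATUS = VALUE -45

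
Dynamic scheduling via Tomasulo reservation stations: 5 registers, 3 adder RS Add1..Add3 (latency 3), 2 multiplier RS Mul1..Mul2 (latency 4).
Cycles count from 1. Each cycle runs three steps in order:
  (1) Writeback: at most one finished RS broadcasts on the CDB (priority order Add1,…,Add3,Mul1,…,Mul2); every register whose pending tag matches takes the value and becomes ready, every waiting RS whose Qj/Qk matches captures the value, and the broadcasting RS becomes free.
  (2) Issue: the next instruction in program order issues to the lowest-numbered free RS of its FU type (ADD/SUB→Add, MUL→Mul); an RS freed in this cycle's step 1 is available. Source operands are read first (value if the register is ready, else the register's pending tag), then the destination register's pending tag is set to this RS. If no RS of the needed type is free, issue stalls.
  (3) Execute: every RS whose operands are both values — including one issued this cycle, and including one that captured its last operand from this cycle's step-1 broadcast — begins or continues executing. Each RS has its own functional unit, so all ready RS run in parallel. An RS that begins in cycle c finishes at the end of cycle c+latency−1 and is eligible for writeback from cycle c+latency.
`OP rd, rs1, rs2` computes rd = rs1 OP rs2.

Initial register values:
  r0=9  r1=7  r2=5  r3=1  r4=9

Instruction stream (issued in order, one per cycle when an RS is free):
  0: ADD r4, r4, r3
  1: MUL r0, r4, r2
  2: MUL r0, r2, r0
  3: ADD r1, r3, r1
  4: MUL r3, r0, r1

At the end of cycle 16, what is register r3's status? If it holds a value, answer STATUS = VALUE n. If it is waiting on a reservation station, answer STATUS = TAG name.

c1: issue ADD r4<-Add1 | r0:9,r1:7,r2:5,r3:1,r4:Add1
c2: issue MUL r0<-Mul1 | r0:Mul1,r1:7,r2:5,r3:1,r4:Add1
c3: issue MUL r0<-Mul2 | r0:Mul2,r1:7,r2:5,r3:1,r4:Add1
c4: CDB Add1=10; issue ADD r1<-Add1 | r0:Mul2,r1:Add1,r2:5,r3:1,r4:10
c5: stall | r0:Mul2,r1:Add1,r2:5,r3:1,r4:10
c6: stall | r0:Mul2,r1:Add1,r2:5,r3:1,r4:10
c7: CDB Add1=8; stall | r0:Mul2,r1:8,r2:5,r3:1,r4:10
c8: CDB Mul1=50; issue MUL r3<-Mul1 | r0:Mul2,r1:8,r2:5,r3:Mul1,r4:10
c9: - | r0:Mul2,r1:8,r2:5,r3:Mul1,r4:10
c10: - | r0:Mul2,r1:8,r2:5,r3:Mul1,r4:10
c11: - | r0:Mul2,r1:8,r2:5,r3:Mul1,r4:10
c12: CDB Mul2=250 | r0:250,r1:8,r2:5,r3:Mul1,r4:10
c13: - | r0:250,r1:8,r2:5,r3:Mul1,r4:10
c14: - | r0:250,r1:8,r2:5,r3:Mul1,r4:10
c15: - | r0:250,r1:8,r2:5,r3:Mul1,r4:10
c16: CDB Mul1=2000 | r0:250,r1:8,r2:5,r3:2000,r4:10

STATUS = VALUE 2000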